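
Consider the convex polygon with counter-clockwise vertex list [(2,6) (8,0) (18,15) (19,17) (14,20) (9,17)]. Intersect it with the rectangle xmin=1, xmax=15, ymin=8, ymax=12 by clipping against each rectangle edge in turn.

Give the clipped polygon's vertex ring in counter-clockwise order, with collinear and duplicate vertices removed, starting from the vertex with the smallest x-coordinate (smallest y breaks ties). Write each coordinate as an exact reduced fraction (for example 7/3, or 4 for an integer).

1. After x ≥ 1: [(2,6) (8,0) (18,15) (19,17) (14,20) (9,17)]
2. After x ≤ 15: [(2,6) (8,0) (15,21/2) (15,97/5) (14,20) (9,17)]
3. After y ≥ 8: [(36/11,8) (40/3,8) (15,21/2) (15,97/5) (14,20) (9,17)]
4. After y ≤ 12: [(64/11,12) (36/11,8) (40/3,8) (15,21/2) (15,12)]
5. Canonical ring: [(36/11,8) (40/3,8) (15,21/2) (15,12) (64/11,12)]

Clipped polygon: [(36/11,8) (40/3,8) (15,21/2) (15,12) (64/11,12)]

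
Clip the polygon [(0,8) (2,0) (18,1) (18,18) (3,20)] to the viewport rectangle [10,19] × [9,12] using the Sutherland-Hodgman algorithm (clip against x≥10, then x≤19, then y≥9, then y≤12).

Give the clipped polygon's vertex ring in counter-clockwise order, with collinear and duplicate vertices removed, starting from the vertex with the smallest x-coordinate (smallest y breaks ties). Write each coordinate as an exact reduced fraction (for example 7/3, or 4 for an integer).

1. After x ≥ 10: [(10,1/2) (18,1) (18,18) (10,286/15)]
2. After x ≤ 19: [(10,1/2) (18,1) (18,18) (10,286/15)]
3. After y ≥ 9: [(10,9) (18,9) (18,18) (10,286/15)]
4. After y ≤ 12: [(10,12) (10,9) (18,9) (18,12)]
5. Canonical ring: [(10,9) (18,9) (18,12) (10,12)]

Clipped polygon: [(10,9) (18,9) (18,12) (10,12)]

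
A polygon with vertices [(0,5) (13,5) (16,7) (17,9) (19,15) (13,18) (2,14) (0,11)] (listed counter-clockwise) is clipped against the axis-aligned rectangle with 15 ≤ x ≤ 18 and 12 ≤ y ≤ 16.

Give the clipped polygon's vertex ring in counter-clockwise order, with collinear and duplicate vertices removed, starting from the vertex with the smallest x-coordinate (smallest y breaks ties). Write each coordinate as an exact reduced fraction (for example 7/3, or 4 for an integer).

1. After x ≥ 15: [(15,19/3) (16,7) (17,9) (19,15) (15,17)]
2. After x ≤ 18: [(15,19/3) (16,7) (17,9) (18,12) (18,31/2) (15,17)]
3. After y ≥ 12: [(15,12) (18,12) (18,12) (18,31/2) (15,17)]
4. After y ≤ 16: [(15,16) (15,12) (18,12) (18,12) (18,31/2) (17,16)]
5. Canonical ring: [(15,12) (18,12) (18,31/2) (17,16) (15,16)]

Clipped polygon: [(15,12) (18,12) (18,31/2) (17,16) (15,16)]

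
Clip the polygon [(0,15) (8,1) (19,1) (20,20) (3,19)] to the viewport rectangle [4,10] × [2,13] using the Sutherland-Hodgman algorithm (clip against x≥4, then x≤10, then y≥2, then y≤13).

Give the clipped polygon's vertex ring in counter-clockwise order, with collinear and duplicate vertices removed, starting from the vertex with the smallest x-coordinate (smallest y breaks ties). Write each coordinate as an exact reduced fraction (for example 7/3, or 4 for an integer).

1. After x ≥ 4: [(4,8) (8,1) (19,1) (20,20) (4,324/17)]
2. After x ≤ 10: [(4,8) (8,1) (10,1) (10,330/17) (4,324/17)]
3. After y ≥ 2: [(4,8) (52/7,2) (10,2) (10,330/17) (4,324/17)]
4. After y ≤ 13: [(4,13) (4,8) (52/7,2) (10,2) (10,13)]
5. Canonical ring: [(4,8) (52/7,2) (10,2) (10,13) (4,13)]

Clipped polygon: [(4,8) (52/7,2) (10,2) (10,13) (4,13)]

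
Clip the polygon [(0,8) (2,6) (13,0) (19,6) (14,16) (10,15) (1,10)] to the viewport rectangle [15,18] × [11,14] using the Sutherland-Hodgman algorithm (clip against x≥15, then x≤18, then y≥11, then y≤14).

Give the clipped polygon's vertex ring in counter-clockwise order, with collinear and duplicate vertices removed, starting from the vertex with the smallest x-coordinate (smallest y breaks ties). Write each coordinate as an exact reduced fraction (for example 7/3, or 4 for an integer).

Clipped polygon: [(15,11) (33/2,11) (15,14)]

1. After x ≥ 15: [(15,2) (19,6) (15,14)]
2. After x ≤ 18: [(15,2) (18,5) (18,8) (15,14)]
3. After y ≥ 11: [(15,11) (33/2,11) (15,14)]
4. After y ≤ 14: [(15,11) (33/2,11) (15,14)]
5. Canonical ring: [(15,11) (33/2,11) (15,14)]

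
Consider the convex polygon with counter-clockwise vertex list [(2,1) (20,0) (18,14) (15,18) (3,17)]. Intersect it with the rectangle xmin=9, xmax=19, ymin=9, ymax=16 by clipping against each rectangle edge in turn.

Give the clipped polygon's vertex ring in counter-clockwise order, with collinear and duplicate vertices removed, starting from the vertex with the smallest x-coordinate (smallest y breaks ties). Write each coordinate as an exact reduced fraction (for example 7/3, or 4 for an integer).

Clipped polygon: [(9,9) (131/7,9) (18,14) (33/2,16) (9,16)]

1. After x ≥ 9: [(9,11/18) (20,0) (18,14) (15,18) (9,35/2)]
2. After x ≤ 19: [(9,11/18) (19,1/18) (19,7) (18,14) (15,18) (9,35/2)]
3. After y ≥ 9: [(9,9) (131/7,9) (18,14) (15,18) (9,35/2)]
4. After y ≤ 16: [(9,16) (9,9) (131/7,9) (18,14) (33/2,16)]
5. Canonical ring: [(9,9) (131/7,9) (18,14) (33/2,16) (9,16)]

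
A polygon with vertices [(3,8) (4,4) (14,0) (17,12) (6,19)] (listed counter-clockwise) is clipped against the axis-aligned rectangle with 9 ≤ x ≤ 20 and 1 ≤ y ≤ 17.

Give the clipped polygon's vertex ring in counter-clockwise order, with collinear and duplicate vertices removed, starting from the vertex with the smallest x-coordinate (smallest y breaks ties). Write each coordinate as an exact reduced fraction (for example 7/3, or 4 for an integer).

Clipped polygon: [(9,2) (23/2,1) (57/4,1) (17,12) (64/7,17) (9,17)]

1. After x ≥ 9: [(9,2) (14,0) (17,12) (9,188/11)]
2. After x ≤ 20: [(9,2) (14,0) (17,12) (9,188/11)]
3. After y ≥ 1: [(9,2) (23/2,1) (57/4,1) (17,12) (9,188/11)]
4. After y ≤ 17: [(9,17) (9,2) (23/2,1) (57/4,1) (17,12) (64/7,17)]
5. Canonical ring: [(9,2) (23/2,1) (57/4,1) (17,12) (64/7,17) (9,17)]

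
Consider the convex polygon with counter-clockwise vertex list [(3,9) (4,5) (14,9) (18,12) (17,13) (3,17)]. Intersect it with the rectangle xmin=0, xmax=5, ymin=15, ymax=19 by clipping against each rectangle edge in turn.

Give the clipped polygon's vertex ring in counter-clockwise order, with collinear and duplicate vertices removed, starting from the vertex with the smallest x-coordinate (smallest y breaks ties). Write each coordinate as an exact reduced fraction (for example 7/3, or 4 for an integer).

1. After x ≥ 0: [(3,9) (4,5) (14,9) (18,12) (17,13) (3,17)]
2. After x ≤ 5: [(3,9) (4,5) (5,27/5) (5,115/7) (3,17)]
3. After y ≥ 15: [(3,15) (5,15) (5,115/7) (3,17)]
4. After y ≤ 19: [(3,15) (5,15) (5,115/7) (3,17)]
5. Canonical ring: [(3,15) (5,15) (5,115/7) (3,17)]

Clipped polygon: [(3,15) (5,15) (5,115/7) (3,17)]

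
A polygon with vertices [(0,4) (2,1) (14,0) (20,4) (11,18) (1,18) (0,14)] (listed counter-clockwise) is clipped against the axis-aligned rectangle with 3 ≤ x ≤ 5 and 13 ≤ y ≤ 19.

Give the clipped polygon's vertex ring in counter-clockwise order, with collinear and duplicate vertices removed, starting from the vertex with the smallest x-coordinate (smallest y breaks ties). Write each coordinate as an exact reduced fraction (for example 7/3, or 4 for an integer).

1. After x ≥ 3: [(3,11/12) (14,0) (20,4) (11,18) (3,18)]
2. After x ≤ 5: [(3,11/12) (5,3/4) (5,18) (3,18)]
3. After y ≥ 13: [(3,13) (5,13) (5,18) (3,18)]
4. After y ≤ 19: [(3,13) (5,13) (5,18) (3,18)]
5. Canonical ring: [(3,13) (5,13) (5,18) (3,18)]

Clipped polygon: [(3,13) (5,13) (5,18) (3,18)]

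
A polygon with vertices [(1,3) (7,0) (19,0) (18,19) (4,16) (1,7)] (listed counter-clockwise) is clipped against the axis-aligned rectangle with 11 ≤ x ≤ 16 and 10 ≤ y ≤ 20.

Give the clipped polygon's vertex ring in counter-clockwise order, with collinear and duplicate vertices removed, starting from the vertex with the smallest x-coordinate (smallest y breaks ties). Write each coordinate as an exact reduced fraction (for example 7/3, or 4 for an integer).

Clipped polygon: [(11,10) (16,10) (16,130/7) (11,35/2)]

1. After x ≥ 11: [(11,0) (19,0) (18,19) (11,35/2)]
2. After x ≤ 16: [(11,0) (16,0) (16,130/7) (11,35/2)]
3. After y ≥ 10: [(11,10) (16,10) (16,130/7) (11,35/2)]
4. After y ≤ 20: [(11,10) (16,10) (16,130/7) (11,35/2)]
5. Canonical ring: [(11,10) (16,10) (16,130/7) (11,35/2)]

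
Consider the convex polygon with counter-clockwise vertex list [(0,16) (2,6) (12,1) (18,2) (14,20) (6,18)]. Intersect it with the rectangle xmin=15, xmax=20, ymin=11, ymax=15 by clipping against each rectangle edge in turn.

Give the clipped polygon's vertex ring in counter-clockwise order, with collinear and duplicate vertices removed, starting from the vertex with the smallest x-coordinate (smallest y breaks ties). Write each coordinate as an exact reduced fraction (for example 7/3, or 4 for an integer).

1. After x ≥ 15: [(15,3/2) (18,2) (15,31/2)]
2. After x ≤ 20: [(15,3/2) (18,2) (15,31/2)]
3. After y ≥ 11: [(15,11) (16,11) (15,31/2)]
4. After y ≤ 15: [(15,15) (15,11) (16,11) (136/9,15)]
5. Canonical ring: [(15,11) (16,11) (136/9,15) (15,15)]

Clipped polygon: [(15,11) (16,11) (136/9,15) (15,15)]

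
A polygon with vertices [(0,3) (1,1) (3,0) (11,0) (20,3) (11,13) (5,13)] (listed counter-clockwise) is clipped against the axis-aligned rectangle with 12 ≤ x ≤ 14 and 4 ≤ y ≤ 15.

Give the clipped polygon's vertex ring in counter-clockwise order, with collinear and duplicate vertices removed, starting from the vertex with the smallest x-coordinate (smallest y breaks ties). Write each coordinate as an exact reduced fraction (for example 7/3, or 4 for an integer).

Clipped polygon: [(12,4) (14,4) (14,29/3) (12,107/9)]

1. After x ≥ 12: [(12,1/3) (20,3) (12,107/9)]
2. After x ≤ 14: [(12,1/3) (14,1) (14,29/3) (12,107/9)]
3. After y ≥ 4: [(12,4) (14,4) (14,29/3) (12,107/9)]
4. After y ≤ 15: [(12,4) (14,4) (14,29/3) (12,107/9)]
5. Canonical ring: [(12,4) (14,4) (14,29/3) (12,107/9)]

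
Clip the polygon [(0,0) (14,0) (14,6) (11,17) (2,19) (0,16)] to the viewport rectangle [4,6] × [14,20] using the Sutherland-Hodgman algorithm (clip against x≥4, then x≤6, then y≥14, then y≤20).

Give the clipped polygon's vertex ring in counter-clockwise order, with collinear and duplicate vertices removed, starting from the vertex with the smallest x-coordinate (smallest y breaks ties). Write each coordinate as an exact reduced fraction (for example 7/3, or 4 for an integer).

Clipped polygon: [(4,14) (6,14) (6,163/9) (4,167/9)]

1. After x ≥ 4: [(4,0) (14,0) (14,6) (11,17) (4,167/9)]
2. After x ≤ 6: [(4,0) (6,0) (6,163/9) (4,167/9)]
3. After y ≥ 14: [(4,14) (6,14) (6,163/9) (4,167/9)]
4. After y ≤ 20: [(4,14) (6,14) (6,163/9) (4,167/9)]
5. Canonical ring: [(4,14) (6,14) (6,163/9) (4,167/9)]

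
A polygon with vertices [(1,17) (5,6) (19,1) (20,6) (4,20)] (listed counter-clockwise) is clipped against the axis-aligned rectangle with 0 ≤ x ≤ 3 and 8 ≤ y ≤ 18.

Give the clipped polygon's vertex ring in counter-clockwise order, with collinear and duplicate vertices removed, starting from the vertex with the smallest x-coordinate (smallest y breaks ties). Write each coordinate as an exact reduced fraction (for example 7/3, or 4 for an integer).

1. After x ≥ 0: [(1,17) (5,6) (19,1) (20,6) (4,20)]
2. After x ≤ 3: [(3,19) (1,17) (3,23/2)]
3. After y ≥ 8: [(3,19) (1,17) (3,23/2)]
4. After y ≤ 18: [(3,18) (2,18) (1,17) (3,23/2)]
5. Canonical ring: [(1,17) (3,23/2) (3,18) (2,18)]

Clipped polygon: [(1,17) (3,23/2) (3,18) (2,18)]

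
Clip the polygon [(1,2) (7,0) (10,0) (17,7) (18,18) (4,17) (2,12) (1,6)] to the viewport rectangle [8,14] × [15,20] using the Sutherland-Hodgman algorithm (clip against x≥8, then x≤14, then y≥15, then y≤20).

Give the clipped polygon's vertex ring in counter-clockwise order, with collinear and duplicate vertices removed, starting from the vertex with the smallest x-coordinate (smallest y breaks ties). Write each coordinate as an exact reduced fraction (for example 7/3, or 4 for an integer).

Clipped polygon: [(8,15) (14,15) (14,124/7) (8,121/7)]

1. After x ≥ 8: [(8,0) (10,0) (17,7) (18,18) (8,121/7)]
2. After x ≤ 14: [(8,0) (10,0) (14,4) (14,124/7) (8,121/7)]
3. After y ≥ 15: [(8,15) (14,15) (14,124/7) (8,121/7)]
4. After y ≤ 20: [(8,15) (14,15) (14,124/7) (8,121/7)]
5. Canonical ring: [(8,15) (14,15) (14,124/7) (8,121/7)]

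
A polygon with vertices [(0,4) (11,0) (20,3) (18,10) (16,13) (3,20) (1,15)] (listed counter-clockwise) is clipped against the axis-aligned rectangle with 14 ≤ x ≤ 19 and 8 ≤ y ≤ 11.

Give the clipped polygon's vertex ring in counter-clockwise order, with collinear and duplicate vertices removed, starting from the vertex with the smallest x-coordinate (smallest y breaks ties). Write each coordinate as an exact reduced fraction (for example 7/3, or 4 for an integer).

Clipped polygon: [(14,8) (130/7,8) (18,10) (52/3,11) (14,11)]

1. After x ≥ 14: [(14,1) (20,3) (18,10) (16,13) (14,183/13)]
2. After x ≤ 19: [(14,1) (19,8/3) (19,13/2) (18,10) (16,13) (14,183/13)]
3. After y ≥ 8: [(14,8) (130/7,8) (18,10) (16,13) (14,183/13)]
4. After y ≤ 11: [(14,11) (14,8) (130/7,8) (18,10) (52/3,11)]
5. Canonical ring: [(14,8) (130/7,8) (18,10) (52/3,11) (14,11)]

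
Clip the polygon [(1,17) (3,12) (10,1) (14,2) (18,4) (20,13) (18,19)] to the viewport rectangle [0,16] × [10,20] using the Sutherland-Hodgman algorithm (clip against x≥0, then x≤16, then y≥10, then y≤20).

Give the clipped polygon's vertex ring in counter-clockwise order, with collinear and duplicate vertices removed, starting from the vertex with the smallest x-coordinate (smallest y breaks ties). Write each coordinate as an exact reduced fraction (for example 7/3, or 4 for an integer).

1. After x ≥ 0: [(1,17) (3,12) (10,1) (14,2) (18,4) (20,13) (18,19)]
2. After x ≤ 16: [(16,319/17) (1,17) (3,12) (10,1) (14,2) (16,3)]
3. After y ≥ 10: [(16,10) (16,319/17) (1,17) (3,12) (47/11,10)]
4. After y ≤ 20: [(16,10) (16,319/17) (1,17) (3,12) (47/11,10)]
5. Canonical ring: [(1,17) (3,12) (47/11,10) (16,10) (16,319/17)]

Clipped polygon: [(1,17) (3,12) (47/11,10) (16,10) (16,319/17)]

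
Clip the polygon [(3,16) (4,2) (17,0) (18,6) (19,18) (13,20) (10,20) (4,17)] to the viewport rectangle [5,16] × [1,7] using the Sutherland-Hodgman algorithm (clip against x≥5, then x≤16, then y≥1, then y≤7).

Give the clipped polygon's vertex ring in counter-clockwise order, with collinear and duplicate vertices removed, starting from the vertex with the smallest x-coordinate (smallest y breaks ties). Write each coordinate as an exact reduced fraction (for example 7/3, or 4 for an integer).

1. After x ≥ 5: [(5,24/13) (17,0) (18,6) (19,18) (13,20) (10,20) (5,35/2)]
2. After x ≤ 16: [(5,24/13) (16,2/13) (16,19) (13,20) (10,20) (5,35/2)]
3. After y ≥ 1: [(5,24/13) (21/2,1) (16,1) (16,19) (13,20) (10,20) (5,35/2)]
4. After y ≤ 7: [(5,7) (5,24/13) (21/2,1) (16,1) (16,7)]
5. Canonical ring: [(5,24/13) (21/2,1) (16,1) (16,7) (5,7)]

Clipped polygon: [(5,24/13) (21/2,1) (16,1) (16,7) (5,7)]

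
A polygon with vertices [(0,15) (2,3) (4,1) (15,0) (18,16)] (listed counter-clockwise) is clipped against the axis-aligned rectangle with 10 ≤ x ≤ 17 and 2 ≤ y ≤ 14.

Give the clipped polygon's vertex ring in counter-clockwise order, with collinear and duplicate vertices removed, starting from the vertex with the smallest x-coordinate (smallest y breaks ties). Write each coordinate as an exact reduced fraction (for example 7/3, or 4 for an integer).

1. After x ≥ 10: [(10,140/9) (10,5/11) (15,0) (18,16)]
2. After x ≤ 17: [(17,287/18) (10,140/9) (10,5/11) (15,0) (17,32/3)]
3. After y ≥ 2: [(17,287/18) (10,140/9) (10,2) (123/8,2) (17,32/3)]
4. After y ≤ 14: [(17,14) (10,14) (10,2) (123/8,2) (17,32/3)]
5. Canonical ring: [(10,2) (123/8,2) (17,32/3) (17,14) (10,14)]

Clipped polygon: [(10,2) (123/8,2) (17,32/3) (17,14) (10,14)]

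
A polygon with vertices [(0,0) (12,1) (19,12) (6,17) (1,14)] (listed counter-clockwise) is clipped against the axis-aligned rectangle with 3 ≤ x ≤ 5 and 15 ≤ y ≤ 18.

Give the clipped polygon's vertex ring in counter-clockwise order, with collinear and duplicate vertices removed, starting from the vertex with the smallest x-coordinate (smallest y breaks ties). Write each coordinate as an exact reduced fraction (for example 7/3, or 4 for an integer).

1. After x ≥ 3: [(3,1/4) (12,1) (19,12) (6,17) (3,76/5)]
2. After x ≤ 5: [(3,1/4) (5,5/12) (5,82/5) (3,76/5)]
3. After y ≥ 15: [(3,15) (5,15) (5,82/5) (3,76/5)]
4. After y ≤ 18: [(3,15) (5,15) (5,82/5) (3,76/5)]
5. Canonical ring: [(3,15) (5,15) (5,82/5) (3,76/5)]

Clipped polygon: [(3,15) (5,15) (5,82/5) (3,76/5)]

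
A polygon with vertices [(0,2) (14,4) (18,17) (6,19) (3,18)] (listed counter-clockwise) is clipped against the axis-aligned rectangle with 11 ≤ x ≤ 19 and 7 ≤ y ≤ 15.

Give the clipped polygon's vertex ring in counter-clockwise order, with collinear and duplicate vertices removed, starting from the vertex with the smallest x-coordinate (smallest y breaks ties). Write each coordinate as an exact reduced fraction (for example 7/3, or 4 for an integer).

Clipped polygon: [(11,7) (194/13,7) (226/13,15) (11,15)]

1. After x ≥ 11: [(11,25/7) (14,4) (18,17) (11,109/6)]
2. After x ≤ 19: [(11,25/7) (14,4) (18,17) (11,109/6)]
3. After y ≥ 7: [(11,7) (194/13,7) (18,17) (11,109/6)]
4. After y ≤ 15: [(11,15) (11,7) (194/13,7) (226/13,15)]
5. Canonical ring: [(11,7) (194/13,7) (226/13,15) (11,15)]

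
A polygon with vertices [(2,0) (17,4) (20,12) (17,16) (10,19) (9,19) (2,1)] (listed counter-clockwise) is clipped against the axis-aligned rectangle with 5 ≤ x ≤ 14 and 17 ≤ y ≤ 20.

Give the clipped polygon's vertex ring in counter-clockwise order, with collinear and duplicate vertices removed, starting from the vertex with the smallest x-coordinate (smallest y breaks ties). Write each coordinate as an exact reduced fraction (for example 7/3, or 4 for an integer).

1. After x ≥ 5: [(5,4/5) (17,4) (20,12) (17,16) (10,19) (9,19) (5,61/7)]
2. After x ≤ 14: [(5,4/5) (14,16/5) (14,121/7) (10,19) (9,19) (5,61/7)]
3. After y ≥ 17: [(14,17) (14,121/7) (10,19) (9,19) (74/9,17)]
4. After y ≤ 20: [(14,17) (14,121/7) (10,19) (9,19) (74/9,17)]
5. Canonical ring: [(74/9,17) (14,17) (14,121/7) (10,19) (9,19)]

Clipped polygon: [(74/9,17) (14,17) (14,121/7) (10,19) (9,19)]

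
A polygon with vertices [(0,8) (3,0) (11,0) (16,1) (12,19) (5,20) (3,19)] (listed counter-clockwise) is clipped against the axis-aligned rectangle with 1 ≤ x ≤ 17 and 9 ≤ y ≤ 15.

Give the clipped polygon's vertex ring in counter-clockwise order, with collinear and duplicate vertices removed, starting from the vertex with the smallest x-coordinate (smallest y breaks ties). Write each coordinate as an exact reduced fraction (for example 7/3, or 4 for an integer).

Clipped polygon: [(1,9) (128/9,9) (116/9,15) (21/11,15) (1,35/3)]

1. After x ≥ 1: [(1,35/3) (1,16/3) (3,0) (11,0) (16,1) (12,19) (5,20) (3,19)]
2. After x ≤ 17: [(1,35/3) (1,16/3) (3,0) (11,0) (16,1) (12,19) (5,20) (3,19)]
3. After y ≥ 9: [(1,35/3) (1,9) (128/9,9) (12,19) (5,20) (3,19)]
4. After y ≤ 15: [(21/11,15) (1,35/3) (1,9) (128/9,9) (116/9,15)]
5. Canonical ring: [(1,9) (128/9,9) (116/9,15) (21/11,15) (1,35/3)]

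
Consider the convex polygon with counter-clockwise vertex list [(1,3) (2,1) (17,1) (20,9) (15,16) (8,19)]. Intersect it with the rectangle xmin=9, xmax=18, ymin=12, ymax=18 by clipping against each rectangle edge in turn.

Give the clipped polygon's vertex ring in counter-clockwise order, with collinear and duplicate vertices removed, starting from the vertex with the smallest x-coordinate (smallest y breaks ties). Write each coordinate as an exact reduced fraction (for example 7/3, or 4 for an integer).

1. After x ≥ 9: [(9,1) (17,1) (20,9) (15,16) (9,130/7)]
2. After x ≤ 18: [(9,1) (17,1) (18,11/3) (18,59/5) (15,16) (9,130/7)]
3. After y ≥ 12: [(9,12) (125/7,12) (15,16) (9,130/7)]
4. After y ≤ 18: [(9,18) (9,12) (125/7,12) (15,16) (31/3,18)]
5. Canonical ring: [(9,12) (125/7,12) (15,16) (31/3,18) (9,18)]

Clipped polygon: [(9,12) (125/7,12) (15,16) (31/3,18) (9,18)]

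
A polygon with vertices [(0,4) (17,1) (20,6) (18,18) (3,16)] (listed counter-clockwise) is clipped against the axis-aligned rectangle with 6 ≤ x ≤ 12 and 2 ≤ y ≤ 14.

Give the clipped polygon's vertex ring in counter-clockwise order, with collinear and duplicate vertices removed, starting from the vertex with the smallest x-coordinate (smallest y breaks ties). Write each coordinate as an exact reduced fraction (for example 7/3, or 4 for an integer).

Clipped polygon: [(6,50/17) (34/3,2) (12,2) (12,14) (6,14)]

1. After x ≥ 6: [(6,50/17) (17,1) (20,6) (18,18) (6,82/5)]
2. After x ≤ 12: [(6,50/17) (12,32/17) (12,86/5) (6,82/5)]
3. After y ≥ 2: [(6,50/17) (34/3,2) (12,2) (12,86/5) (6,82/5)]
4. After y ≤ 14: [(6,14) (6,50/17) (34/3,2) (12,2) (12,14)]
5. Canonical ring: [(6,50/17) (34/3,2) (12,2) (12,14) (6,14)]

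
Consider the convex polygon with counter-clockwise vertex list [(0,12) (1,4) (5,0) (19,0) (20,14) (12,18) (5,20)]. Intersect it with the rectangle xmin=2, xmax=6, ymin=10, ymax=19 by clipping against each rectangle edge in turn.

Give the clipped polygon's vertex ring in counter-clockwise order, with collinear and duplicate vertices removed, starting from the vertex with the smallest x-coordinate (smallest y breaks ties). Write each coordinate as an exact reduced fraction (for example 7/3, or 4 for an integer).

Clipped polygon: [(2,10) (6,10) (6,19) (35/8,19) (2,76/5)]

1. After x ≥ 2: [(2,76/5) (2,3) (5,0) (19,0) (20,14) (12,18) (5,20)]
2. After x ≤ 6: [(2,76/5) (2,3) (5,0) (6,0) (6,138/7) (5,20)]
3. After y ≥ 10: [(2,76/5) (2,10) (6,10) (6,138/7) (5,20)]
4. After y ≤ 19: [(35/8,19) (2,76/5) (2,10) (6,10) (6,19)]
5. Canonical ring: [(2,10) (6,10) (6,19) (35/8,19) (2,76/5)]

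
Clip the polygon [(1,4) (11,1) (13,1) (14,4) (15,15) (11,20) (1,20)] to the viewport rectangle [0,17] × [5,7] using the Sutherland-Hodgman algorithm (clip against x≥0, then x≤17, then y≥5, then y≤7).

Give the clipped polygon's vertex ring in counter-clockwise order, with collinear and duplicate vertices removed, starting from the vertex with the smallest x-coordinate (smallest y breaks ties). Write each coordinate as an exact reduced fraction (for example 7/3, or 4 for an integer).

1. After x ≥ 0: [(1,4) (11,1) (13,1) (14,4) (15,15) (11,20) (1,20)]
2. After x ≤ 17: [(1,4) (11,1) (13,1) (14,4) (15,15) (11,20) (1,20)]
3. After y ≥ 5: [(1,5) (155/11,5) (15,15) (11,20) (1,20)]
4. After y ≤ 7: [(1,7) (1,5) (155/11,5) (157/11,7)]
5. Canonical ring: [(1,5) (155/11,5) (157/11,7) (1,7)]

Clipped polygon: [(1,5) (155/11,5) (157/11,7) (1,7)]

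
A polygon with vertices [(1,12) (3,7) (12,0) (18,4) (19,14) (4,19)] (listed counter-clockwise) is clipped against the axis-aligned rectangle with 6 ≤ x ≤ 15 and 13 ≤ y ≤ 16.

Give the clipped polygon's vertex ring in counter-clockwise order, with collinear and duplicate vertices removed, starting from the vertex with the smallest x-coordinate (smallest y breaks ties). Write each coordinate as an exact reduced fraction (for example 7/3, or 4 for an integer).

Clipped polygon: [(6,13) (15,13) (15,46/3) (13,16) (6,16)]

1. After x ≥ 6: [(6,14/3) (12,0) (18,4) (19,14) (6,55/3)]
2. After x ≤ 15: [(6,14/3) (12,0) (15,2) (15,46/3) (6,55/3)]
3. After y ≥ 13: [(6,13) (15,13) (15,46/3) (6,55/3)]
4. After y ≤ 16: [(6,16) (6,13) (15,13) (15,46/3) (13,16)]
5. Canonical ring: [(6,13) (15,13) (15,46/3) (13,16) (6,16)]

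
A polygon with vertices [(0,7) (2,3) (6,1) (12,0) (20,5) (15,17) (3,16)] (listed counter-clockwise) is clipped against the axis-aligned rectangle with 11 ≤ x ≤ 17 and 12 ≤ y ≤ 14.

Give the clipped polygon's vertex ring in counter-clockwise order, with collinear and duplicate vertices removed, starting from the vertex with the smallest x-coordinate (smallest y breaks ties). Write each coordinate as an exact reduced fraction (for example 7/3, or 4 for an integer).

Clipped polygon: [(11,12) (17,12) (17,61/5) (65/4,14) (11,14)]

1. After x ≥ 11: [(11,1/6) (12,0) (20,5) (15,17) (11,50/3)]
2. After x ≤ 17: [(11,1/6) (12,0) (17,25/8) (17,61/5) (15,17) (11,50/3)]
3. After y ≥ 12: [(11,12) (17,12) (17,61/5) (15,17) (11,50/3)]
4. After y ≤ 14: [(11,14) (11,12) (17,12) (17,61/5) (65/4,14)]
5. Canonical ring: [(11,12) (17,12) (17,61/5) (65/4,14) (11,14)]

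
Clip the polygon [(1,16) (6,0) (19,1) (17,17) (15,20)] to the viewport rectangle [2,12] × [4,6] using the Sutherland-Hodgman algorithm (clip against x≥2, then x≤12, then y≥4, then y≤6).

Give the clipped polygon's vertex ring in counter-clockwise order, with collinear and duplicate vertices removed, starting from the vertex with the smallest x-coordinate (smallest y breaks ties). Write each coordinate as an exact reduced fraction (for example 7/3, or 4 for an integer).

1. After x ≥ 2: [(2,114/7) (2,64/5) (6,0) (19,1) (17,17) (15,20)]
2. After x ≤ 12: [(12,134/7) (2,114/7) (2,64/5) (6,0) (12,6/13)]
3. After y ≥ 4: [(12,4) (12,134/7) (2,114/7) (2,64/5) (19/4,4)]
4. After y ≤ 6: [(12,4) (12,6) (33/8,6) (19/4,4)]
5. Canonical ring: [(33/8,6) (19/4,4) (12,4) (12,6)]

Clipped polygon: [(33/8,6) (19/4,4) (12,4) (12,6)]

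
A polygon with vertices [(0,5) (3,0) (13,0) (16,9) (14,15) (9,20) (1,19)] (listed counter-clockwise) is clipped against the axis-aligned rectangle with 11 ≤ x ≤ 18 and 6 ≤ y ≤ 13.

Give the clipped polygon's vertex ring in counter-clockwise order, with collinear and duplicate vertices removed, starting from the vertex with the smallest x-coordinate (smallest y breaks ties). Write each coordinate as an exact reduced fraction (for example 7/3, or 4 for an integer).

1. After x ≥ 11: [(11,0) (13,0) (16,9) (14,15) (11,18)]
2. After x ≤ 18: [(11,0) (13,0) (16,9) (14,15) (11,18)]
3. After y ≥ 6: [(11,6) (15,6) (16,9) (14,15) (11,18)]
4. After y ≤ 13: [(11,13) (11,6) (15,6) (16,9) (44/3,13)]
5. Canonical ring: [(11,6) (15,6) (16,9) (44/3,13) (11,13)]

Clipped polygon: [(11,6) (15,6) (16,9) (44/3,13) (11,13)]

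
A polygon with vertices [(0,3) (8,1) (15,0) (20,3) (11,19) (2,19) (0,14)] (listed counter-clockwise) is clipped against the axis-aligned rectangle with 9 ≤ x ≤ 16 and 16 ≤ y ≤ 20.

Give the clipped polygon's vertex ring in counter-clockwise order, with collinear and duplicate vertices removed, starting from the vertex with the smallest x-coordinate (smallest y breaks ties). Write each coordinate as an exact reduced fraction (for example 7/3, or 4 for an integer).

Clipped polygon: [(9,16) (203/16,16) (11,19) (9,19)]

1. After x ≥ 9: [(9,6/7) (15,0) (20,3) (11,19) (9,19)]
2. After x ≤ 16: [(9,6/7) (15,0) (16,3/5) (16,91/9) (11,19) (9,19)]
3. After y ≥ 16: [(9,16) (203/16,16) (11,19) (9,19)]
4. After y ≤ 20: [(9,16) (203/16,16) (11,19) (9,19)]
5. Canonical ring: [(9,16) (203/16,16) (11,19) (9,19)]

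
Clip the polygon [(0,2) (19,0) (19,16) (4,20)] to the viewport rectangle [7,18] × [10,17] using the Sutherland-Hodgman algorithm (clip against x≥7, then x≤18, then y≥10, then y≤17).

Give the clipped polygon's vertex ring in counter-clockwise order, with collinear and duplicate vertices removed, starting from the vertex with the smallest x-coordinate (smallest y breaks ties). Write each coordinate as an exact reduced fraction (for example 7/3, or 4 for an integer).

Clipped polygon: [(7,10) (18,10) (18,244/15) (61/4,17) (7,17)]

1. After x ≥ 7: [(7,24/19) (19,0) (19,16) (7,96/5)]
2. After x ≤ 18: [(7,24/19) (18,2/19) (18,244/15) (7,96/5)]
3. After y ≥ 10: [(7,10) (18,10) (18,244/15) (7,96/5)]
4. After y ≤ 17: [(7,17) (7,10) (18,10) (18,244/15) (61/4,17)]
5. Canonical ring: [(7,10) (18,10) (18,244/15) (61/4,17) (7,17)]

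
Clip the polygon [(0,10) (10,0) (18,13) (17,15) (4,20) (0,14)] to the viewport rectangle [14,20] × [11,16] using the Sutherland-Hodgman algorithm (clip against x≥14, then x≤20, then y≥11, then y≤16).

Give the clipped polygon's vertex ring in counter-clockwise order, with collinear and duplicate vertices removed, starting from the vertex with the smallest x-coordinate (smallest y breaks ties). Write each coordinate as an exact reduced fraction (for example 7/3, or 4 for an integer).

Clipped polygon: [(14,11) (218/13,11) (18,13) (17,15) (72/5,16) (14,16)]

1. After x ≥ 14: [(14,13/2) (18,13) (17,15) (14,210/13)]
2. After x ≤ 20: [(14,13/2) (18,13) (17,15) (14,210/13)]
3. After y ≥ 11: [(14,11) (218/13,11) (18,13) (17,15) (14,210/13)]
4. After y ≤ 16: [(14,16) (14,11) (218/13,11) (18,13) (17,15) (72/5,16)]
5. Canonical ring: [(14,11) (218/13,11) (18,13) (17,15) (72/5,16) (14,16)]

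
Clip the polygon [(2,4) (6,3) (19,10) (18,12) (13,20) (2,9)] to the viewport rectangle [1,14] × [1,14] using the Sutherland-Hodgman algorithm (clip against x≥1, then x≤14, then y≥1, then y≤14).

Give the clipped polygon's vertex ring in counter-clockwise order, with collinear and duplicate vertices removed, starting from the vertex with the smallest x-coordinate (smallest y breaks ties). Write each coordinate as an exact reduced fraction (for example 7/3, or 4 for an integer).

1. After x ≥ 1: [(2,4) (6,3) (19,10) (18,12) (13,20) (2,9)]
2. After x ≤ 14: [(2,4) (6,3) (14,95/13) (14,92/5) (13,20) (2,9)]
3. After y ≥ 1: [(2,4) (6,3) (14,95/13) (14,92/5) (13,20) (2,9)]
4. After y ≤ 14: [(2,4) (6,3) (14,95/13) (14,14) (7,14) (2,9)]
5. Canonical ring: [(2,4) (6,3) (14,95/13) (14,14) (7,14) (2,9)]

Clipped polygon: [(2,4) (6,3) (14,95/13) (14,14) (7,14) (2,9)]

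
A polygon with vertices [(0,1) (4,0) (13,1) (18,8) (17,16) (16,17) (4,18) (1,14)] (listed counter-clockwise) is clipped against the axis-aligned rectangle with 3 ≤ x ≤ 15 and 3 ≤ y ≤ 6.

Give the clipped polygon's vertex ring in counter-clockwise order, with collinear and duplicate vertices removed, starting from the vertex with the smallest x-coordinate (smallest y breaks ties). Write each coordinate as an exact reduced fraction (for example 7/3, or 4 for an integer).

Clipped polygon: [(3,3) (101/7,3) (15,19/5) (15,6) (3,6)]

1. After x ≥ 3: [(3,1/4) (4,0) (13,1) (18,8) (17,16) (16,17) (4,18) (3,50/3)]
2. After x ≤ 15: [(3,1/4) (4,0) (13,1) (15,19/5) (15,205/12) (4,18) (3,50/3)]
3. After y ≥ 3: [(3,3) (101/7,3) (15,19/5) (15,205/12) (4,18) (3,50/3)]
4. After y ≤ 6: [(3,6) (3,3) (101/7,3) (15,19/5) (15,6)]
5. Canonical ring: [(3,3) (101/7,3) (15,19/5) (15,6) (3,6)]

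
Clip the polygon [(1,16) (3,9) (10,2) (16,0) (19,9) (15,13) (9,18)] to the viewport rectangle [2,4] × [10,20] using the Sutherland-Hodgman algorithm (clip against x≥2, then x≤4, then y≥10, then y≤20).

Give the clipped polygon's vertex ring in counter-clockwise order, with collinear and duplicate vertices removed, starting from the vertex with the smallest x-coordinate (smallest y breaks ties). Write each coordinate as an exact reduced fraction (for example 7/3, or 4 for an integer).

1. After x ≥ 2: [(2,65/4) (2,25/2) (3,9) (10,2) (16,0) (19,9) (15,13) (9,18)]
2. After x ≤ 4: [(4,67/4) (2,65/4) (2,25/2) (3,9) (4,8)]
3. After y ≥ 10: [(4,10) (4,67/4) (2,65/4) (2,25/2) (19/7,10)]
4. After y ≤ 20: [(4,10) (4,67/4) (2,65/4) (2,25/2) (19/7,10)]
5. Canonical ring: [(2,25/2) (19/7,10) (4,10) (4,67/4) (2,65/4)]

Clipped polygon: [(2,25/2) (19/7,10) (4,10) (4,67/4) (2,65/4)]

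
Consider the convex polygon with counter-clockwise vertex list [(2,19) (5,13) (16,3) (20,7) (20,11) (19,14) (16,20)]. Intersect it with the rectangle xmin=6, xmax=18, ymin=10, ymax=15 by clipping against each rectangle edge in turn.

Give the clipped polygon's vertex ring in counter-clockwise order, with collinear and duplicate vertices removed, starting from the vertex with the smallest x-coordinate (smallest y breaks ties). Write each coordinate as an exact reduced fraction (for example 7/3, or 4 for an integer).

1. After x ≥ 6: [(6,135/7) (6,133/11) (16,3) (20,7) (20,11) (19,14) (16,20)]
2. After x ≤ 18: [(6,135/7) (6,133/11) (16,3) (18,5) (18,16) (16,20)]
3. After y ≥ 10: [(6,135/7) (6,133/11) (83/10,10) (18,10) (18,16) (16,20)]
4. After y ≤ 15: [(6,15) (6,133/11) (83/10,10) (18,10) (18,15)]
5. Canonical ring: [(6,133/11) (83/10,10) (18,10) (18,15) (6,15)]

Clipped polygon: [(6,133/11) (83/10,10) (18,10) (18,15) (6,15)]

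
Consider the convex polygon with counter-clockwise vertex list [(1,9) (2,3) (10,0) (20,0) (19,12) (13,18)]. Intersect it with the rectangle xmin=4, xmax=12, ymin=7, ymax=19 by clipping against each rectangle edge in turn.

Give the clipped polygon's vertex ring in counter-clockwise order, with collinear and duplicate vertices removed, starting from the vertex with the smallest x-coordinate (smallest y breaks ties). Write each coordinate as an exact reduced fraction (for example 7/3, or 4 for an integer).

Clipped polygon: [(4,7) (12,7) (12,69/4) (4,45/4)]

1. After x ≥ 4: [(4,45/4) (4,9/4) (10,0) (20,0) (19,12) (13,18)]
2. After x ≤ 12: [(12,69/4) (4,45/4) (4,9/4) (10,0) (12,0)]
3. After y ≥ 7: [(12,7) (12,69/4) (4,45/4) (4,7)]
4. After y ≤ 19: [(12,7) (12,69/4) (4,45/4) (4,7)]
5. Canonical ring: [(4,7) (12,7) (12,69/4) (4,45/4)]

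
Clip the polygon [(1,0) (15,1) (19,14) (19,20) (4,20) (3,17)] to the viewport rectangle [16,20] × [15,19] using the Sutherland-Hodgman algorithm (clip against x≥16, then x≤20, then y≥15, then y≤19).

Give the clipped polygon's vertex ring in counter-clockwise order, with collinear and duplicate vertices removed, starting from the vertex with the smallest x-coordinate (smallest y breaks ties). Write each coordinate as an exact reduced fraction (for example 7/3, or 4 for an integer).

Clipped polygon: [(16,15) (19,15) (19,19) (16,19)]

1. After x ≥ 16: [(16,17/4) (19,14) (19,20) (16,20)]
2. After x ≤ 20: [(16,17/4) (19,14) (19,20) (16,20)]
3. After y ≥ 15: [(16,15) (19,15) (19,20) (16,20)]
4. After y ≤ 19: [(16,19) (16,15) (19,15) (19,19)]
5. Canonical ring: [(16,15) (19,15) (19,19) (16,19)]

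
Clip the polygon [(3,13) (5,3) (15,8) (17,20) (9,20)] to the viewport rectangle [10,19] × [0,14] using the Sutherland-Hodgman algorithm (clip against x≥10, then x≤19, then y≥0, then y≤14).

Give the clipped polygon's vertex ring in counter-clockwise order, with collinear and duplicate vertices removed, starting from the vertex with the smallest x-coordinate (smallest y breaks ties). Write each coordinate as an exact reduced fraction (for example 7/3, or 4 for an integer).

1. After x ≥ 10: [(10,11/2) (15,8) (17,20) (10,20)]
2. After x ≤ 19: [(10,11/2) (15,8) (17,20) (10,20)]
3. After y ≥ 0: [(10,11/2) (15,8) (17,20) (10,20)]
4. After y ≤ 14: [(10,14) (10,11/2) (15,8) (16,14)]
5. Canonical ring: [(10,11/2) (15,8) (16,14) (10,14)]

Clipped polygon: [(10,11/2) (15,8) (16,14) (10,14)]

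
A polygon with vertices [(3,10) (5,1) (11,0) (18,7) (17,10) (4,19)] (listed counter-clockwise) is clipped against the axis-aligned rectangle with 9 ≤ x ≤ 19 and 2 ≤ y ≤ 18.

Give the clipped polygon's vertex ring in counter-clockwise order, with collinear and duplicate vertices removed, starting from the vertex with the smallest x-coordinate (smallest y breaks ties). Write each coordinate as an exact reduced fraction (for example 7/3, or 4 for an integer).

Clipped polygon: [(9,2) (13,2) (18,7) (17,10) (9,202/13)]

1. After x ≥ 9: [(9,1/3) (11,0) (18,7) (17,10) (9,202/13)]
2. After x ≤ 19: [(9,1/3) (11,0) (18,7) (17,10) (9,202/13)]
3. After y ≥ 2: [(9,2) (13,2) (18,7) (17,10) (9,202/13)]
4. After y ≤ 18: [(9,2) (13,2) (18,7) (17,10) (9,202/13)]
5. Canonical ring: [(9,2) (13,2) (18,7) (17,10) (9,202/13)]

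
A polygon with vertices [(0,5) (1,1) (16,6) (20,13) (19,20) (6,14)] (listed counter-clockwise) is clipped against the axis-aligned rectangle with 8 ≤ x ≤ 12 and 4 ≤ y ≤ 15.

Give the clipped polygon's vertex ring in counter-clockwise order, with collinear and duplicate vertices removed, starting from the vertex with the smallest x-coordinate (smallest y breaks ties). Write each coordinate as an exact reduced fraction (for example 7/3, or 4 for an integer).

1. After x ≥ 8: [(8,10/3) (16,6) (20,13) (19,20) (8,194/13)]
2. After x ≤ 12: [(8,10/3) (12,14/3) (12,218/13) (8,194/13)]
3. After y ≥ 4: [(8,4) (10,4) (12,14/3) (12,218/13) (8,194/13)]
4. After y ≤ 15: [(8,4) (10,4) (12,14/3) (12,15) (49/6,15) (8,194/13)]
5. Canonical ring: [(8,4) (10,4) (12,14/3) (12,15) (49/6,15) (8,194/13)]

Clipped polygon: [(8,4) (10,4) (12,14/3) (12,15) (49/6,15) (8,194/13)]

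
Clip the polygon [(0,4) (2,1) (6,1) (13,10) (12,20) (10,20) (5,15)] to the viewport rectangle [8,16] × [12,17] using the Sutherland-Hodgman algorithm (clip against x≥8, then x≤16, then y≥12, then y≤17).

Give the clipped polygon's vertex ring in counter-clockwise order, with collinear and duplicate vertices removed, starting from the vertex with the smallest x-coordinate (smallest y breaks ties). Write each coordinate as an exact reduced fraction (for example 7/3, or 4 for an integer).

1. After x ≥ 8: [(8,25/7) (13,10) (12,20) (10,20) (8,18)]
2. After x ≤ 16: [(8,25/7) (13,10) (12,20) (10,20) (8,18)]
3. After y ≥ 12: [(8,12) (64/5,12) (12,20) (10,20) (8,18)]
4. After y ≤ 17: [(8,17) (8,12) (64/5,12) (123/10,17)]
5. Canonical ring: [(8,12) (64/5,12) (123/10,17) (8,17)]

Clipped polygon: [(8,12) (64/5,12) (123/10,17) (8,17)]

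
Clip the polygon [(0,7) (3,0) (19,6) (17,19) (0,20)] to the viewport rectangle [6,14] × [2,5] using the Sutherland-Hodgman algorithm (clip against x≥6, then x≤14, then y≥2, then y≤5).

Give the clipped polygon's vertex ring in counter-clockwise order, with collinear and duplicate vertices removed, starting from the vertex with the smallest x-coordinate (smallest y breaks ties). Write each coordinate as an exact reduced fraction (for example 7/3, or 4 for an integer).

Clipped polygon: [(6,2) (25/3,2) (14,33/8) (14,5) (6,5)]

1. After x ≥ 6: [(6,9/8) (19,6) (17,19) (6,334/17)]
2. After x ≤ 14: [(6,9/8) (14,33/8) (14,326/17) (6,334/17)]
3. After y ≥ 2: [(6,2) (25/3,2) (14,33/8) (14,326/17) (6,334/17)]
4. After y ≤ 5: [(6,5) (6,2) (25/3,2) (14,33/8) (14,5)]
5. Canonical ring: [(6,2) (25/3,2) (14,33/8) (14,5) (6,5)]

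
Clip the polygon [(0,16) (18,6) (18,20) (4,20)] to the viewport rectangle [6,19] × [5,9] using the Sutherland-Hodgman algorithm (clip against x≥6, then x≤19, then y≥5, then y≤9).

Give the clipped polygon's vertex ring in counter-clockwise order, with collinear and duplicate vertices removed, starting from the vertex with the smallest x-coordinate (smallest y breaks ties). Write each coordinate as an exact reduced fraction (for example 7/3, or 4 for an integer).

Clipped polygon: [(63/5,9) (18,6) (18,9)]

1. After x ≥ 6: [(6,38/3) (18,6) (18,20) (6,20)]
2. After x ≤ 19: [(6,38/3) (18,6) (18,20) (6,20)]
3. After y ≥ 5: [(6,38/3) (18,6) (18,20) (6,20)]
4. After y ≤ 9: [(63/5,9) (18,6) (18,9)]
5. Canonical ring: [(63/5,9) (18,6) (18,9)]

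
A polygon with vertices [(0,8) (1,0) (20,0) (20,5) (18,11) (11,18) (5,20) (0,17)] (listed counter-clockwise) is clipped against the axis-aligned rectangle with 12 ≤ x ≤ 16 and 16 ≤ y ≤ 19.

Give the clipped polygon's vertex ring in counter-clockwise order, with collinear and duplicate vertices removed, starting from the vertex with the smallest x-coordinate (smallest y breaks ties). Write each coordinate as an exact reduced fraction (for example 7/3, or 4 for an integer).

1. After x ≥ 12: [(12,0) (20,0) (20,5) (18,11) (12,17)]
2. After x ≤ 16: [(12,0) (16,0) (16,13) (12,17)]
3. After y ≥ 16: [(12,16) (13,16) (12,17)]
4. After y ≤ 19: [(12,16) (13,16) (12,17)]
5. Canonical ring: [(12,16) (13,16) (12,17)]

Clipped polygon: [(12,16) (13,16) (12,17)]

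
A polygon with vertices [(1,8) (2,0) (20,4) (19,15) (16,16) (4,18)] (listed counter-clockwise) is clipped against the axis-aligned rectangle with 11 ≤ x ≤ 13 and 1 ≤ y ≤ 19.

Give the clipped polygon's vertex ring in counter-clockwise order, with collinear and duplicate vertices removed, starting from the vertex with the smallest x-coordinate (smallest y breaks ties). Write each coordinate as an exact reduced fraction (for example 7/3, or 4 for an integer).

Clipped polygon: [(11,2) (13,22/9) (13,33/2) (11,101/6)]

1. After x ≥ 11: [(11,2) (20,4) (19,15) (16,16) (11,101/6)]
2. After x ≤ 13: [(11,2) (13,22/9) (13,33/2) (11,101/6)]
3. After y ≥ 1: [(11,2) (13,22/9) (13,33/2) (11,101/6)]
4. After y ≤ 19: [(11,2) (13,22/9) (13,33/2) (11,101/6)]
5. Canonical ring: [(11,2) (13,22/9) (13,33/2) (11,101/6)]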